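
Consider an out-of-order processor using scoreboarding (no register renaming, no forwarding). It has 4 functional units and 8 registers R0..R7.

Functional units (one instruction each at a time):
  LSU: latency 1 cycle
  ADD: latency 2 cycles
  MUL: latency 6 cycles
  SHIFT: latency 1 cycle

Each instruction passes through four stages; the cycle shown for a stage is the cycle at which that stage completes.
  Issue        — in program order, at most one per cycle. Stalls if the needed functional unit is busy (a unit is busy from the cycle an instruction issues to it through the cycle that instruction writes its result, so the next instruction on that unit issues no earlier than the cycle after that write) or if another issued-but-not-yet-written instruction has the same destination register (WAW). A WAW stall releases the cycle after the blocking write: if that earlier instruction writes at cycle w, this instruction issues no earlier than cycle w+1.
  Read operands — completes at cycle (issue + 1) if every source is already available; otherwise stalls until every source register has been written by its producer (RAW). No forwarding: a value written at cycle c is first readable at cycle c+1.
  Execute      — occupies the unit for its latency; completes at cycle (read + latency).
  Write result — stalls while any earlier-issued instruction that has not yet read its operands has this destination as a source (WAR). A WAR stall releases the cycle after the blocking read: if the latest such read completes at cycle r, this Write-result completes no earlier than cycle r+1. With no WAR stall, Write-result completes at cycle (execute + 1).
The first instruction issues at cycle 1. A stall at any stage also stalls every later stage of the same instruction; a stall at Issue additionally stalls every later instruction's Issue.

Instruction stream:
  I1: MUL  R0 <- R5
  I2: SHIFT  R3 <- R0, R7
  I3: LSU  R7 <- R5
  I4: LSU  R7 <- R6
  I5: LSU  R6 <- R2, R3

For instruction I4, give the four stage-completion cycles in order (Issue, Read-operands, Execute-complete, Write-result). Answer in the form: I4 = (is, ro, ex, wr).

I4 = (12, 13, 14, 15)

c1: I1 dispatched to MUL
c2: I1 operands ready, I2 dispatched to SHIFT
c3: I3 dispatched to LSU
c4: I3 operands ready
c5: I3 complete
c8: I1 complete
c9: R0←I1
c10: I2 operands ready
c11: I2 complete, R7←I3
c12: R3←I2, I4 dispatched to LSU
c13: I4 operands ready
c14: I4 complete
c15: R7←I4
c16: I5 dispatched to LSU
c17: I5 operands ready
c18: I5 complete
c19: R6←I5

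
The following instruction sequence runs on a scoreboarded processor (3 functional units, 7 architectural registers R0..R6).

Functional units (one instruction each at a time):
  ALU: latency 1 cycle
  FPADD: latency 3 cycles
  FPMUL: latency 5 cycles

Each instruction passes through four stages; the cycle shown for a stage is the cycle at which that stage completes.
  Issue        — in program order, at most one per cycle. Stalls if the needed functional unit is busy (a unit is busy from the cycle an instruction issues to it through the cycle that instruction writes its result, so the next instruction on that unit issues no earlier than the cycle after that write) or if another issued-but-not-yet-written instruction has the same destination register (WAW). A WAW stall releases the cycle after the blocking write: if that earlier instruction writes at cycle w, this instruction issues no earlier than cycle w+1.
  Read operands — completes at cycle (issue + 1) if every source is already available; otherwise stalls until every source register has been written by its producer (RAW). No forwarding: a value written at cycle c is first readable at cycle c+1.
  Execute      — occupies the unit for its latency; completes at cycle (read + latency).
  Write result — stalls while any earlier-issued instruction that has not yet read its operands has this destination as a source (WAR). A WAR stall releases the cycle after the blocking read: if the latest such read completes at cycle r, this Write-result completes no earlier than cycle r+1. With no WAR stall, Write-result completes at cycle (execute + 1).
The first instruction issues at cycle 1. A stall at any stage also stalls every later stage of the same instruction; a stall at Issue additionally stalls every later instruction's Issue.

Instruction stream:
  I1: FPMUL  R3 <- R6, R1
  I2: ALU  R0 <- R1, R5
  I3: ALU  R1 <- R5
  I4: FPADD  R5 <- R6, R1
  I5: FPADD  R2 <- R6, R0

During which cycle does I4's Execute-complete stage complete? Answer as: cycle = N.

c1: I1 dispatched to FPMUL
c2: I1 operands ready · I2 dispatched to ALU
c3: I2 operands ready
c4: I2 complete
c5: R0←I2
c6: I3 dispatched to ALU
c7: I1 complete · I3 operands ready · I4 dispatched to FPADD
c8: R3←I1 · I3 complete
c9: R1←I3
c10: I4 operands ready
c13: I4 complete
c14: R5←I4
c15: I5 dispatched to FPADD
c16: I5 operands ready
c19: I5 complete
c20: R2←I5

cycle = 13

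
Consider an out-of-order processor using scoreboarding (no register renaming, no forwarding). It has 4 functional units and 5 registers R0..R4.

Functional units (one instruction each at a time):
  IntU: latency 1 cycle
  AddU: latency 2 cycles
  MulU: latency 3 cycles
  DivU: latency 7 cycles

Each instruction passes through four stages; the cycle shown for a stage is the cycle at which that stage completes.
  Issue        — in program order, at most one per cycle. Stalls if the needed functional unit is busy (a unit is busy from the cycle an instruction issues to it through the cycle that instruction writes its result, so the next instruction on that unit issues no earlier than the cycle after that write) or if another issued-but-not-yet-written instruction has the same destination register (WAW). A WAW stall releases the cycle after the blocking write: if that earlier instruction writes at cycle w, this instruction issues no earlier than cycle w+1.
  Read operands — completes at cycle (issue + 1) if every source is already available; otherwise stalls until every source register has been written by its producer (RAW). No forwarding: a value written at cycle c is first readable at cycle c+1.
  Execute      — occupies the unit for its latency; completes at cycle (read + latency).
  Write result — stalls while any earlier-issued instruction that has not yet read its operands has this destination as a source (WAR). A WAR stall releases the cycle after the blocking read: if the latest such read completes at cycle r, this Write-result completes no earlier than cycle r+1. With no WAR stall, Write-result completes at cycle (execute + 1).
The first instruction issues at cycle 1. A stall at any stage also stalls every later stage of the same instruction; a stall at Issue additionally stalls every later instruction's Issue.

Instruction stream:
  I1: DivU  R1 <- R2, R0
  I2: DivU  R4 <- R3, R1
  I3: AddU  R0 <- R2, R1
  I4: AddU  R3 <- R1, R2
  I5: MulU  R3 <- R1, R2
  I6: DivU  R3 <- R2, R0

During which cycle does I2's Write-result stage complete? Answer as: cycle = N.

cycle = 20

[1] issue I1 (DivU)
[2] I1 read-ops
[9] I1 finished on DivU
[10] I1→R1
[11] issue I2 (DivU)
[12] I2 read-ops · issue I3 (AddU)
[13] I3 read-ops
[15] I3 finished on AddU
[16] I3→R0
[17] issue I4 (AddU)
[18] I4 read-ops
[19] I2 finished on DivU
[20] I2→R4 · I4 finished on AddU
[21] I4→R3
[22] issue I5 (MulU)
[23] I5 read-ops
[26] I5 finished on MulU
[27] I5→R3
[28] issue I6 (DivU)
[29] I6 read-ops
[36] I6 finished on DivU
[37] I6→R3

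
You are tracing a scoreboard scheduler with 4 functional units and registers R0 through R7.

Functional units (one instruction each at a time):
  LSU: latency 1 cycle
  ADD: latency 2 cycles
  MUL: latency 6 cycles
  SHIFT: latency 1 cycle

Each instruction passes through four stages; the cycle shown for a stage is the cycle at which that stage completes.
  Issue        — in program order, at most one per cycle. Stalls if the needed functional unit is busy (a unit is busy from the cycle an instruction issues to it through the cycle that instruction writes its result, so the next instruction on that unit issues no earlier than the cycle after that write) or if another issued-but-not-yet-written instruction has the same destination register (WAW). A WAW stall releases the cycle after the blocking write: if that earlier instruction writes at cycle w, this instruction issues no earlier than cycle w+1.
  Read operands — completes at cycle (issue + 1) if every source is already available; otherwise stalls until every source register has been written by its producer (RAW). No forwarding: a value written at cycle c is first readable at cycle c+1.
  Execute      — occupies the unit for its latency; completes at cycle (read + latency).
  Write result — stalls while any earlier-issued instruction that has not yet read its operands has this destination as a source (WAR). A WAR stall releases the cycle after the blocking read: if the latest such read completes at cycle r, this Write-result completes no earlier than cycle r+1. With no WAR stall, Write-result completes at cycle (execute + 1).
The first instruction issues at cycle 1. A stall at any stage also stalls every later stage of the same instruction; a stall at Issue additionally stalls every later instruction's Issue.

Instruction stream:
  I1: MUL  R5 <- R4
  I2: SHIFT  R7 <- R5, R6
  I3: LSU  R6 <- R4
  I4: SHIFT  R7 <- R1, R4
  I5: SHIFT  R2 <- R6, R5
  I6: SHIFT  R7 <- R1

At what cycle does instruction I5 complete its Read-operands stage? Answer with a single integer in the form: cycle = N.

cycle = 18

c1: I1 issues→MUL
c2: I1 reads | I2 issues→SHIFT
c3: I3 issues→LSU
c4: I3 reads
c5: I3 exec-done
c8: I1 exec-done
c9: I1 writes R5
c10: I2 reads
c11: I2 exec-done | I3 writes R6
c12: I2 writes R7
c13: I4 issues→SHIFT
c14: I4 reads
c15: I4 exec-done
c16: I4 writes R7
c17: I5 issues→SHIFT
c18: I5 reads
c19: I5 exec-done
c20: I5 writes R2
c21: I6 issues→SHIFT
c22: I6 reads
c23: I6 exec-done
c24: I6 writes R7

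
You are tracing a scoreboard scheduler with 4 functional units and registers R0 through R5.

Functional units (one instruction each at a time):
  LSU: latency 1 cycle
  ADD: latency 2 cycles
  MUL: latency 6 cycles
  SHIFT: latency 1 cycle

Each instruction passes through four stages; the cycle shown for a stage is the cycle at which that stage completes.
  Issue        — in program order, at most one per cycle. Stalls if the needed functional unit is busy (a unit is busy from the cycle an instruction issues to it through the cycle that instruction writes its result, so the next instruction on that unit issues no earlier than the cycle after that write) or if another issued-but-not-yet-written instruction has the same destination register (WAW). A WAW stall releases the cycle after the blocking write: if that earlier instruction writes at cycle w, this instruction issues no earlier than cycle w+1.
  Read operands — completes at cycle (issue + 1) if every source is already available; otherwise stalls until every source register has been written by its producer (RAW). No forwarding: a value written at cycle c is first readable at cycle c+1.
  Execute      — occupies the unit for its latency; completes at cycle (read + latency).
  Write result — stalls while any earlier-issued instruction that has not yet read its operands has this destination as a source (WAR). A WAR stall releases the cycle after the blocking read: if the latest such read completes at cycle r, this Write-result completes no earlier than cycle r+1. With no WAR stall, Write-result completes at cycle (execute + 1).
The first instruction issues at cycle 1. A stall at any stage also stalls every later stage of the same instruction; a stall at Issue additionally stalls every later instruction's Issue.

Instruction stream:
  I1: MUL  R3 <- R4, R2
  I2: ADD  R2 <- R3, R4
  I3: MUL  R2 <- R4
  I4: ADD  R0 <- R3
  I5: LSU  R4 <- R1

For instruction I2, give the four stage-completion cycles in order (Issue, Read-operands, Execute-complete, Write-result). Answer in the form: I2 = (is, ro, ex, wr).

I2 = (2, 10, 12, 13)

I1 -> (1, 2, 8, 9)
I2 -> (2, 10, 12, 13)  // RAW R3: wait I1 write@9
I3 -> (14, 15, 21, 22)  // WAW R2: wait I2 write@13
I4 -> (15, 16, 18, 19)
I5 -> (16, 17, 18, 19)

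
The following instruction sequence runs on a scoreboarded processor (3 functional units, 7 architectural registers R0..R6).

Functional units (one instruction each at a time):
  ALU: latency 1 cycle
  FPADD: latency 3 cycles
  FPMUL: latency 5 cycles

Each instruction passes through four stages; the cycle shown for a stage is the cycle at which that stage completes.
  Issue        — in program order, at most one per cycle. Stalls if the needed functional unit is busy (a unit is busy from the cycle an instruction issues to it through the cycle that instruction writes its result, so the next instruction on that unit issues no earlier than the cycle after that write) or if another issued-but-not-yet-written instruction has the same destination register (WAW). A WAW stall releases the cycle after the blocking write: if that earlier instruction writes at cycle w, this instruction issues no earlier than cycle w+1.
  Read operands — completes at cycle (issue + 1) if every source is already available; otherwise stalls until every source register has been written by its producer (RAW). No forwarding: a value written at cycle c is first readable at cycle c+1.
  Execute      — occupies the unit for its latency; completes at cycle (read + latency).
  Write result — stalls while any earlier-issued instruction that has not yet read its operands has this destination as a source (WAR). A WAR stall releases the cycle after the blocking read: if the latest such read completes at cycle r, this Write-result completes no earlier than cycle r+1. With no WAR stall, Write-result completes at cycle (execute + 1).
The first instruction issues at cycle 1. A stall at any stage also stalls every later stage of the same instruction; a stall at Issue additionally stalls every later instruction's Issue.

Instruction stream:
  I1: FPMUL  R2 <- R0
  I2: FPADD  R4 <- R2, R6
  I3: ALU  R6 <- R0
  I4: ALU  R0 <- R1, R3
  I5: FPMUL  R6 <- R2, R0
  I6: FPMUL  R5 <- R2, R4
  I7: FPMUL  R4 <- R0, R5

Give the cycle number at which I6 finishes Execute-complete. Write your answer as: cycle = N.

c1: issue I1 (FPMUL)
c2: I1 read-ops · issue I2 (FPADD)
c3: issue I3 (ALU)
c4: I3 read-ops
c5: I3 finished on ALU
c7: I1 finished on FPMUL
c8: I1→R2
c9: I2 read-ops
c10: I3→R6
c11: issue I4 (ALU)
c12: I2 finished on FPADD · I4 read-ops · issue I5 (FPMUL)
c13: I2→R4 · I4 finished on ALU
c14: I4→R0
c15: I5 read-ops
c20: I5 finished on FPMUL
c21: I5→R6
c22: issue I6 (FPMUL)
c23: I6 read-ops
c28: I6 finished on FPMUL
c29: I6→R5
c30: issue I7 (FPMUL)
c31: I7 read-ops
c36: I7 finished on FPMUL
c37: I7→R4

cycle = 28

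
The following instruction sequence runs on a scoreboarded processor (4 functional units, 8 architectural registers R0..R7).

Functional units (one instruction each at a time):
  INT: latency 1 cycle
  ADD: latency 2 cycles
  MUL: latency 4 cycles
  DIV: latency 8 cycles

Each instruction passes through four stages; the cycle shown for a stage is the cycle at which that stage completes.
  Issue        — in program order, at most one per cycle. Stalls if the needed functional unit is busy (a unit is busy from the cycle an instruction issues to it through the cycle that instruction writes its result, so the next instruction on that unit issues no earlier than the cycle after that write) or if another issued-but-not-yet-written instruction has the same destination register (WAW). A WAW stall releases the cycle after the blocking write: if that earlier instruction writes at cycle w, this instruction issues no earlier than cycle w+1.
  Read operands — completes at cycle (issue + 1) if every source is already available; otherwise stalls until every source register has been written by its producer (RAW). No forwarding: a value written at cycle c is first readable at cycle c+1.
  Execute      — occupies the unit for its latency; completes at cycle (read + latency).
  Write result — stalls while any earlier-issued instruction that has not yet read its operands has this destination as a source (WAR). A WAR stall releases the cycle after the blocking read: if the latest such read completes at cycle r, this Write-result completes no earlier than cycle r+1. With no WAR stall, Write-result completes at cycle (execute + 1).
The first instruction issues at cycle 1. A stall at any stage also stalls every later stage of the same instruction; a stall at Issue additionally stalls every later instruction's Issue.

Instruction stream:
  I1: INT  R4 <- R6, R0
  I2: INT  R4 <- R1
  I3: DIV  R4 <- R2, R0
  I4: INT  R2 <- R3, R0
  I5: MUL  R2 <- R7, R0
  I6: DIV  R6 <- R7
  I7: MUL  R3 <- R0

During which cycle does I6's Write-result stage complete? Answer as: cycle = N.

cycle = 30

  I1 | 1 | 2 | 3 | 4
  I2 | 5 | 6 | 7 | 8   struct: INT busy until I1 writes@4
  I3 | 9 | 10 | 18 | 19   WAW R4: wait I2 write@8
  I4 | 10 | 11 | 12 | 13
  I5 | 14 | 15 | 19 | 20   WAW R2: wait I4 write@13
  I6 | 20 | 21 | 29 | 30   struct: DIV busy until I3 writes@19
  I7 | 21 | 22 | 26 | 27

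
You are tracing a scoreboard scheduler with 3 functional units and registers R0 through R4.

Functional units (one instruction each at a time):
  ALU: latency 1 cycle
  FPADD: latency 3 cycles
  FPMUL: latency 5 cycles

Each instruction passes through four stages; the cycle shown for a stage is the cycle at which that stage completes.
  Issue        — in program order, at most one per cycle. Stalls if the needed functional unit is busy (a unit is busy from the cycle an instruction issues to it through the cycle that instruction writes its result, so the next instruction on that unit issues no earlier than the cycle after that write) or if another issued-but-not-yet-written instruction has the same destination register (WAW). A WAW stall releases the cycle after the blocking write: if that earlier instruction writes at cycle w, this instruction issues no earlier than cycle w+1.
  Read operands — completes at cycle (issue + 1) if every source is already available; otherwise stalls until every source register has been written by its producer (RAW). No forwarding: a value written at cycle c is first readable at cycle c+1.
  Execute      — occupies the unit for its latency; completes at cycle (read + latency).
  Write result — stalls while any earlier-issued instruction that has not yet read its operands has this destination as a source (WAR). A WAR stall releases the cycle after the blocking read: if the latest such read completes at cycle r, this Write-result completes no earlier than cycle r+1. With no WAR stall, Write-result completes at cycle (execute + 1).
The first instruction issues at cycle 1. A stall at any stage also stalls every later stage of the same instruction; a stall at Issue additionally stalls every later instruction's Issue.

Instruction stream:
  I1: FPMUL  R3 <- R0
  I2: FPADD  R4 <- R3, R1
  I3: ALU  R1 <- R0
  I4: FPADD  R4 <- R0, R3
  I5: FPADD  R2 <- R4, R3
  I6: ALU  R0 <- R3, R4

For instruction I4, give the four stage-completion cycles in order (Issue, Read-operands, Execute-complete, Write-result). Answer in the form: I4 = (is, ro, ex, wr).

  I1 | 1 | 2 | 7 | 8
  I2 | 2 | 9 | 12 | 13   RAW R3: wait I1 write@8
  I3 | 3 | 4 | 5 | 10   WAR R1: wait I2 read@9
  I4 | 14 | 15 | 18 | 19   struct: FPADD busy until I2 writes@13
  I5 | 20 | 21 | 24 | 25   struct: FPADD busy until I4 writes@19
  I6 | 21 | 22 | 23 | 24

I4 = (14, 15, 18, 19)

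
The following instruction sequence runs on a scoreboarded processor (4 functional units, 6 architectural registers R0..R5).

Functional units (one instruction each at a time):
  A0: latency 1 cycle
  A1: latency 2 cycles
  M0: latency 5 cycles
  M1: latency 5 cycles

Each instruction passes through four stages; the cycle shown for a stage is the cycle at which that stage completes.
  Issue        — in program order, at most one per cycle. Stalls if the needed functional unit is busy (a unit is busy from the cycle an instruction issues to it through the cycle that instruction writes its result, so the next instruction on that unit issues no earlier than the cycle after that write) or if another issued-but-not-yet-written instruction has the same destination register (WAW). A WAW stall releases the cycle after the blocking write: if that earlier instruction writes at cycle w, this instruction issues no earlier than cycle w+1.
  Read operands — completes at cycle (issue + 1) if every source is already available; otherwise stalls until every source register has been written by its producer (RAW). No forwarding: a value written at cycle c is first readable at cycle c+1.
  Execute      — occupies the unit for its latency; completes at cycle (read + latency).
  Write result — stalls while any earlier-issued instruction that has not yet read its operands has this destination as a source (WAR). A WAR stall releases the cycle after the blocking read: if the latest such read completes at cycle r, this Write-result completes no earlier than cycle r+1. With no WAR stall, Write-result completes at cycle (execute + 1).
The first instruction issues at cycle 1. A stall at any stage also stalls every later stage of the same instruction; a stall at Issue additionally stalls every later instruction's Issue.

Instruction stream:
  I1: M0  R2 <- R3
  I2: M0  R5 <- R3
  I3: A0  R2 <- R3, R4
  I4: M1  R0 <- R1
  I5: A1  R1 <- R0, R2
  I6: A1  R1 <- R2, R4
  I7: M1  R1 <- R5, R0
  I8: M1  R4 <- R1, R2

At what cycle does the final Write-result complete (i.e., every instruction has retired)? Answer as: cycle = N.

cycle = 43

c1: I1→M0
c2: I1 RO
c7: I1 EX
c8: I1 WR R2
c9: I2→M0
c10: I2 RO | I3→A0
c11: I3 RO | I4→M1
c12: I3 EX | I4 RO | I5→A1
c13: I3 WR R2
c15: I2 EX
c16: I2 WR R5
c17: I4 EX
c18: I4 WR R0
c19: I5 RO
c21: I5 EX
c22: I5 WR R1
c23: I6→A1
c24: I6 RO
c26: I6 EX
c27: I6 WR R1
c28: I7→M1
c29: I7 RO
c34: I7 EX
c35: I7 WR R1
c36: I8→M1
c37: I8 RO
c42: I8 EX
c43: I8 WR R4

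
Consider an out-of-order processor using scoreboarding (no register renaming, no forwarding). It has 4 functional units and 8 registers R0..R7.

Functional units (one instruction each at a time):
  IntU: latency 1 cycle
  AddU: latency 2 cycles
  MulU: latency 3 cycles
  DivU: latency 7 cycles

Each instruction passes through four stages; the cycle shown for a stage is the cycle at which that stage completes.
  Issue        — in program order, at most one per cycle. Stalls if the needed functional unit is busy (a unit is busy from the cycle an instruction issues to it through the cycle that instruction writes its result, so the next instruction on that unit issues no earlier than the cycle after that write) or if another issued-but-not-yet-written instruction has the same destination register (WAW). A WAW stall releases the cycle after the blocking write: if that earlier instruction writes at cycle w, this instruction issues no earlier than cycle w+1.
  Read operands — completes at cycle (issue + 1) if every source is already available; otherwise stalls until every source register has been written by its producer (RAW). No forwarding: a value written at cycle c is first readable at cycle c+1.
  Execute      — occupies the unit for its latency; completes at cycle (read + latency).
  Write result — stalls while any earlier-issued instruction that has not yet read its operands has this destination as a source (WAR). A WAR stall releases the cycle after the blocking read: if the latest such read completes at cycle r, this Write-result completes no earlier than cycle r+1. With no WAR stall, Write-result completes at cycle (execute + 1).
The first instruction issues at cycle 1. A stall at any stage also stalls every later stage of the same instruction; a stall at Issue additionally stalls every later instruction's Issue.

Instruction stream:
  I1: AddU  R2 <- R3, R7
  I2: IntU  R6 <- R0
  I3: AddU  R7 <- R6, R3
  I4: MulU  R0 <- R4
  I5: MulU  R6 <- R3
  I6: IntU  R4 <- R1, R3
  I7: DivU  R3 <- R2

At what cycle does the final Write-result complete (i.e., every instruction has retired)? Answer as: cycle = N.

cycle 1: I1 dispatched to AddU
cycle 2: I1 operands ready; I2 dispatched to IntU
cycle 3: I2 operands ready
cycle 4: I1 complete; I2 complete
cycle 5: R2←I1; R6←I2
cycle 6: I3 dispatched to AddU
cycle 7: I3 operands ready; I4 dispatched to MulU
cycle 8: I4 operands ready
cycle 9: I3 complete
cycle 10: R7←I3
cycle 11: I4 complete
cycle 12: R0←I4
cycle 13: I5 dispatched to MulU
cycle 14: I5 operands ready; I6 dispatched to IntU
cycle 15: I6 operands ready; I7 dispatched to DivU
cycle 16: I6 complete; I7 operands ready
cycle 17: I5 complete; R4←I6
cycle 18: R6←I5
cycle 23: I7 complete
cycle 24: R3←I7

cycle = 24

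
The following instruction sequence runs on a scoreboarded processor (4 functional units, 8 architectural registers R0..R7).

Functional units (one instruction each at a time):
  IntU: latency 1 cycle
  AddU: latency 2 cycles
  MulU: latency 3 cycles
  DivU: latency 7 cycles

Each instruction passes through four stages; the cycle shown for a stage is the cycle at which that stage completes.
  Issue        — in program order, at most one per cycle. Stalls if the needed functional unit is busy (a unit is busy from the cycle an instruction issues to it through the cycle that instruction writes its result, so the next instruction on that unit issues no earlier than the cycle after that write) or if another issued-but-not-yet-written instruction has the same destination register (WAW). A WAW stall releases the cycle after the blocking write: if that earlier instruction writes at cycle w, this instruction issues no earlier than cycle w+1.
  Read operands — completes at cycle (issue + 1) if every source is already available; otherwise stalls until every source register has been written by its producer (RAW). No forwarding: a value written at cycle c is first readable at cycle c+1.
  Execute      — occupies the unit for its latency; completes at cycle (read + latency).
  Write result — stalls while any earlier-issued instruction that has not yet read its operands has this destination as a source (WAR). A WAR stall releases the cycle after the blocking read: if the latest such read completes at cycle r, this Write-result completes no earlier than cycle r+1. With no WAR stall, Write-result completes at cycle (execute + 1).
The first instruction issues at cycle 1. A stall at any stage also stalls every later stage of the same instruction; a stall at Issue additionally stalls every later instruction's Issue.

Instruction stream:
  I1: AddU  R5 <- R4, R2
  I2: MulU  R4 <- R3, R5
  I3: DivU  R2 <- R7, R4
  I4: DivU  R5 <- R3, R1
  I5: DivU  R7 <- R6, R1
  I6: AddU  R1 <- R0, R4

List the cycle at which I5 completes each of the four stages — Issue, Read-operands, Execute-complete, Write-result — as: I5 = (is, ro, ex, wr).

I5 = (30, 31, 38, 39)

c1: I1→AddU
c2: I1 RO · I2→MulU
c3: I3→DivU
c4: I1 EX
c5: I1 WR R5
c6: I2 RO
c9: I2 EX
c10: I2 WR R4
c11: I3 RO
c18: I3 EX
c19: I3 WR R2
c20: I4→DivU
c21: I4 RO
c28: I4 EX
c29: I4 WR R5
c30: I5→DivU
c31: I5 RO · I6→AddU
c32: I6 RO
c34: I6 EX
c35: I6 WR R1
c38: I5 EX
c39: I5 WR R7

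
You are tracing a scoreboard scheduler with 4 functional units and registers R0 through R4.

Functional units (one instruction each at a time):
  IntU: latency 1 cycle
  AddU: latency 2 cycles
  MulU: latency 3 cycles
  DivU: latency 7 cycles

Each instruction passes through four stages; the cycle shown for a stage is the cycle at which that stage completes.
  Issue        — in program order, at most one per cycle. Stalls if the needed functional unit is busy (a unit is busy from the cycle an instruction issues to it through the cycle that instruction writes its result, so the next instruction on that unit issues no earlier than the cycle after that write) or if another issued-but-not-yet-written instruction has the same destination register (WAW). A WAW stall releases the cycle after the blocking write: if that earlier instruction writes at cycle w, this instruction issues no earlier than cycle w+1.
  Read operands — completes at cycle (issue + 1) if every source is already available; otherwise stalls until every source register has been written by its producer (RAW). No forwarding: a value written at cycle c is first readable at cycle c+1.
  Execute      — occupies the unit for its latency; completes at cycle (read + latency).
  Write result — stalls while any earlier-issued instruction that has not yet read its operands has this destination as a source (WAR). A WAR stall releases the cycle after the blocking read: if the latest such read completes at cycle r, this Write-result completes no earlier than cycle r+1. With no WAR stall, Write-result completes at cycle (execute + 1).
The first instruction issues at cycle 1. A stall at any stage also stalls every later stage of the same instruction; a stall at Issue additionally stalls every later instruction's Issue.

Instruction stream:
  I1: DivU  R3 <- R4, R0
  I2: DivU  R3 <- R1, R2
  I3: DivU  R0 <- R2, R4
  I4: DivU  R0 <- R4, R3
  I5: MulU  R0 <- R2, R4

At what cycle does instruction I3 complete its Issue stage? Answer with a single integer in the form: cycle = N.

I1 -> (1, 2, 9, 10)
I2 -> (11, 12, 19, 20)  // struct: DivU busy until I1 writes@10
I3 -> (21, 22, 29, 30)  // struct: DivU busy until I2 writes@20
I4 -> (31, 32, 39, 40)  // struct: DivU busy until I3 writes@30
I5 -> (41, 42, 45, 46)  // WAW R0: wait I4 write@40

cycle = 21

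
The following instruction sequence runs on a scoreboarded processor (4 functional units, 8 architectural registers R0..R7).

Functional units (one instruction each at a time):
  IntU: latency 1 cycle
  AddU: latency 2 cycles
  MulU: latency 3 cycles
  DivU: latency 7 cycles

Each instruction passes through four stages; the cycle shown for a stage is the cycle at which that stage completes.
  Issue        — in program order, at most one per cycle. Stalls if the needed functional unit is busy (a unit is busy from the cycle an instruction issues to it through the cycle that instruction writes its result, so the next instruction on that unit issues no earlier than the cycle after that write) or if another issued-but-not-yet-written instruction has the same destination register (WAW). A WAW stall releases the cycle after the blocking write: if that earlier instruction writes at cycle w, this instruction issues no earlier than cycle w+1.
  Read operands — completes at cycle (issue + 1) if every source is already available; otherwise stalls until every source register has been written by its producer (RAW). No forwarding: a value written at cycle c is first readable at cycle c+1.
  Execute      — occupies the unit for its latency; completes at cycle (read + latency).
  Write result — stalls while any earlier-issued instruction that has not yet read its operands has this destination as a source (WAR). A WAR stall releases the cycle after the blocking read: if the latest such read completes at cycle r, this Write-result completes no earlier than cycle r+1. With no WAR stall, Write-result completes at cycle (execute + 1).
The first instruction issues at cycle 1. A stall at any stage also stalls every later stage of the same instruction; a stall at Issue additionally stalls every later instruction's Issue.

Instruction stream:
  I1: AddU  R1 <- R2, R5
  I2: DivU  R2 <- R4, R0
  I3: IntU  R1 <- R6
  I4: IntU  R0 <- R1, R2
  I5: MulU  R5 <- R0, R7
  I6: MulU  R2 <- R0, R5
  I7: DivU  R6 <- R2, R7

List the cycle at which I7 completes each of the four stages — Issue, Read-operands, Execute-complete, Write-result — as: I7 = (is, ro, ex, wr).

I1 -> (1, 2, 4, 5)
I2 -> (2, 3, 10, 11)
I3 -> (6, 7, 8, 9)  // WAW R1: wait I1 write@5
I4 -> (10, 12, 13, 14)  // struct: IntU busy until I3 writes@9, RAW R2: wait I2 write@11
I5 -> (11, 15, 18, 19)  // RAW R0: wait I4 write@14
I6 -> (20, 21, 24, 25)  // struct: MulU busy until I5 writes@19
I7 -> (21, 26, 33, 34)  // RAW R2: wait I6 write@25

I7 = (21, 26, 33, 34)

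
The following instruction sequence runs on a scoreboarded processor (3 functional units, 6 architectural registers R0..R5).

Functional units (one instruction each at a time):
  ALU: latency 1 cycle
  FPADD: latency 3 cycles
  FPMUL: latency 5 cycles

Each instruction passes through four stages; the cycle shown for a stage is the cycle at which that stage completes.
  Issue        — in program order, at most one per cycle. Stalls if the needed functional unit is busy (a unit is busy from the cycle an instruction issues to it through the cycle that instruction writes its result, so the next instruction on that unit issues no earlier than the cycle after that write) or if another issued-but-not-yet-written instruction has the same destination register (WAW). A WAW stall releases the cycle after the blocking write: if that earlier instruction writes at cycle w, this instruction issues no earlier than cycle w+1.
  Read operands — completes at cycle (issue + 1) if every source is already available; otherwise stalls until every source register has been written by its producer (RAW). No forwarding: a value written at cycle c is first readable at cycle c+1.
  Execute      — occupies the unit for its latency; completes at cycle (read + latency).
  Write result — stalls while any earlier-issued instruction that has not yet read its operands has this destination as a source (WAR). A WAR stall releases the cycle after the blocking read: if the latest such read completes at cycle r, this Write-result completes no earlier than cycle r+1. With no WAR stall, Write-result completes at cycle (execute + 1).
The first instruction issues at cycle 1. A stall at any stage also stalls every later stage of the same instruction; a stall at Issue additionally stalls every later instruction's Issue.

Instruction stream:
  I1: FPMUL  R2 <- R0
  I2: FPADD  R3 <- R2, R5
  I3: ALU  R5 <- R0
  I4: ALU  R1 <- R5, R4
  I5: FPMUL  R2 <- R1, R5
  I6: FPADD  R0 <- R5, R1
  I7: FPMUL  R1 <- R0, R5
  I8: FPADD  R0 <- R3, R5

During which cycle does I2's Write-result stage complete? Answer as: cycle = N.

c1: I1 dispatched to FPMUL
c2: I1 operands ready | I2 dispatched to FPADD
c3: I3 dispatched to ALU
c4: I3 operands ready
c5: I3 complete
c7: I1 complete
c8: R2←I1
c9: I2 operands ready
c10: R5←I3
c11: I4 dispatched to ALU
c12: I2 complete | I4 operands ready | I5 dispatched to FPMUL
c13: R3←I2 | I4 complete
c14: R1←I4 | I6 dispatched to FPADD
c15: I5 operands ready | I6 operands ready
c18: I6 complete
c19: R0←I6
c20: I5 complete
c21: R2←I5
c22: I7 dispatched to FPMUL
c23: I7 operands ready | I8 dispatched to FPADD
c24: I8 operands ready
c27: I8 complete
c28: I7 complete | R0←I8
c29: R1←I7

cycle = 13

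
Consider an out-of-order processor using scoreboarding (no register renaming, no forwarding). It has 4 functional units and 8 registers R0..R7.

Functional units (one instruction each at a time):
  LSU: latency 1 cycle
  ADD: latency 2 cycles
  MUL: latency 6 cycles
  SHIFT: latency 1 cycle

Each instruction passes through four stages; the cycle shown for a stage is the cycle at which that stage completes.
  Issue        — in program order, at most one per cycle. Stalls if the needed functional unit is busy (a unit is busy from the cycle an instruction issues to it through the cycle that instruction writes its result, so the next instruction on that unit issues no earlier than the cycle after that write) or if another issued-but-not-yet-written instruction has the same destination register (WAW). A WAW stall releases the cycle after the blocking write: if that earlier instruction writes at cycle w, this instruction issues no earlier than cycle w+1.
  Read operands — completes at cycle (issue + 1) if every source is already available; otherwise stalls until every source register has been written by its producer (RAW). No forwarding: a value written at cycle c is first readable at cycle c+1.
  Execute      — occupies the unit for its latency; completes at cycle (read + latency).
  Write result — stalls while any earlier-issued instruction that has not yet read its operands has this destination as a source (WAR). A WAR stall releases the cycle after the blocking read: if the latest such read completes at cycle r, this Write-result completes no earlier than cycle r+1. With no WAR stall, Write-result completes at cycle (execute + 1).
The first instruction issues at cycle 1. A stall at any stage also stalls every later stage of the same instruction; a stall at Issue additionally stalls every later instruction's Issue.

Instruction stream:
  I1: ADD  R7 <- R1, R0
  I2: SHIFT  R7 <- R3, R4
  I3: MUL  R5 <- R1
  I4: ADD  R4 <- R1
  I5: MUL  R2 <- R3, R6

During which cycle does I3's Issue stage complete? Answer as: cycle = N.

c1: I1 issues→ADD
c2: I1 reads
c4: I1 exec-done
c5: I1 writes R7
c6: I2 issues→SHIFT
c7: I2 reads · I3 issues→MUL
c8: I2 exec-done · I3 reads · I4 issues→ADD
c9: I2 writes R7 · I4 reads
c11: I4 exec-done
c12: I4 writes R4
c14: I3 exec-done
c15: I3 writes R5
c16: I5 issues→MUL
c17: I5 reads
c23: I5 exec-done
c24: I5 writes R2

cycle = 7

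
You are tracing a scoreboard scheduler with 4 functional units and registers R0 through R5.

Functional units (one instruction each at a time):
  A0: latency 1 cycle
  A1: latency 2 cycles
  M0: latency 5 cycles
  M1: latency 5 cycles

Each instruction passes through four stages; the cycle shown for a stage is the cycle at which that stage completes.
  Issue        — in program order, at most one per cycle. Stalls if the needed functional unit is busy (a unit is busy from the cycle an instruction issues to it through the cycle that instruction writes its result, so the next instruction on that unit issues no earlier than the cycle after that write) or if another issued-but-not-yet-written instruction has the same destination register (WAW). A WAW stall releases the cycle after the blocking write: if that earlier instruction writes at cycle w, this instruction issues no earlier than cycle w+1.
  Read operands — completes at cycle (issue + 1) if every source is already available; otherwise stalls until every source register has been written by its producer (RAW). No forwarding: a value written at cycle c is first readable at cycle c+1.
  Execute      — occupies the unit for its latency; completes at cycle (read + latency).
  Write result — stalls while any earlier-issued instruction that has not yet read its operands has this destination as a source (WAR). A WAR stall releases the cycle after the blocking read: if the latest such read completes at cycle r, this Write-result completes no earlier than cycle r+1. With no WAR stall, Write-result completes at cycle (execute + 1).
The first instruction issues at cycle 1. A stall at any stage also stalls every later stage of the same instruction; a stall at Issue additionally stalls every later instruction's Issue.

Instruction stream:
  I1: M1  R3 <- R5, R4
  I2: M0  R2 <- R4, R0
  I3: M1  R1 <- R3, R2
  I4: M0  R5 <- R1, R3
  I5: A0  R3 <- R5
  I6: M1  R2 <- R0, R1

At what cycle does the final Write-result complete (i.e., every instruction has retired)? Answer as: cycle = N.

cycle 1: I1 issues→M1
cycle 2: I1 reads; I2 issues→M0
cycle 3: I2 reads
cycle 7: I1 exec-done
cycle 8: I1 writes R3; I2 exec-done
cycle 9: I2 writes R2; I3 issues→M1
cycle 10: I3 reads; I4 issues→M0
cycle 11: I5 issues→A0
cycle 15: I3 exec-done
cycle 16: I3 writes R1
cycle 17: I4 reads; I6 issues→M1
cycle 18: I6 reads
cycle 22: I4 exec-done
cycle 23: I4 writes R5; I6 exec-done
cycle 24: I5 reads; I6 writes R2
cycle 25: I5 exec-done
cycle 26: I5 writes R3

cycle = 26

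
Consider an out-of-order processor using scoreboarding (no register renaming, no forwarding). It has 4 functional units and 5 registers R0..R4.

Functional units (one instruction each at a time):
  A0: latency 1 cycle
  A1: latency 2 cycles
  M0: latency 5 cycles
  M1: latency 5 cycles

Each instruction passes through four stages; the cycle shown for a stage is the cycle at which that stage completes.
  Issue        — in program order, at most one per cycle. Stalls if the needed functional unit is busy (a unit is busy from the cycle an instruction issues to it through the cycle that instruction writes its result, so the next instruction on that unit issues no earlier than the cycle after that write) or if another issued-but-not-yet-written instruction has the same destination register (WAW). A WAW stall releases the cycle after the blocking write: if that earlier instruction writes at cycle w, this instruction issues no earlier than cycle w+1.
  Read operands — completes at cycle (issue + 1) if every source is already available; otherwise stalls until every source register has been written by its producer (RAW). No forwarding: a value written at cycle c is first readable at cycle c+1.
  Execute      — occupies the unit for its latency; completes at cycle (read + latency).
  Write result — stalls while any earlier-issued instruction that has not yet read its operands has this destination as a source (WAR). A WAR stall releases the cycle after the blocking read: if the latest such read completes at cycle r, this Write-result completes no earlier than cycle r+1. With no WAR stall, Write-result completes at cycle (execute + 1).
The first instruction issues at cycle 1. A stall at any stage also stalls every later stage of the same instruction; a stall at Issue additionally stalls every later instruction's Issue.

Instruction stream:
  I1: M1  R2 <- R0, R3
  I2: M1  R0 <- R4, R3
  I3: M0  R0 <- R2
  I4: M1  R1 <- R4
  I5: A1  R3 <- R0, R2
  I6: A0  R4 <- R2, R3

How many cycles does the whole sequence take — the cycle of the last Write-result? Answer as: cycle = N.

1) issue 1, read 2, done 7, write 8
2) issue 9, read 10, done 15, write 16  <struct: M1 busy until I1 writes@8>
3) issue 17, read 18, done 23, write 24  <WAW R0: wait I2 write@16>
4) issue 18, read 19, done 24, write 25
5) issue 19, read 25, done 27, write 28  <RAW R0: wait I3 write@24>
6) issue 20, read 29, done 30, write 31  <RAW R3: wait I5 write@28>

cycle = 31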